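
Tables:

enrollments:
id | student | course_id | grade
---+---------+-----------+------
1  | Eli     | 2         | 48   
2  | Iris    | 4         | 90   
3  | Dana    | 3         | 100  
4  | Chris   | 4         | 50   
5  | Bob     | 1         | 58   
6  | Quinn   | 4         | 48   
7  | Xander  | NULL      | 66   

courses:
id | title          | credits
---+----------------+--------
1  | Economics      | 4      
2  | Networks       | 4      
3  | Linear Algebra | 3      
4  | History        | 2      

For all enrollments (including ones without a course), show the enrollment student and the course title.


LEFT JOIN keeps every row from enrollments (the left table); where course_id has no match in courses, the course columns become NULL. Walk through each enrollment:
  - enrollment 1 (Eli): course_id=2 -> matches Networks
  - enrollment 2 (Iris): course_id=4 -> matches History
  - enrollment 3 (Dana): course_id=3 -> matches Linear Algebra
  - enrollment 4 (Chris): course_id=4 -> matches History
  - enrollment 5 (Bob): course_id=1 -> matches Economics
  - enrollment 6 (Quinn): course_id=4 -> matches History
  - enrollment 7 (Xander): course_id=NULL, no match -> kept with NULL
All 7 rows appear; 1 has NULL course.

SQL:
SELECT a.student, b.title AS course
FROM enrollments a
LEFT JOIN courses b ON a.course_id = b.id

Result:
student | course        
--------+---------------
Eli     | Networks      
Iris    | History       
Dana    | Linear Algebra
Chris   | History       
Bob     | Economics     
Quinn   | History       
Xander  | NULL          


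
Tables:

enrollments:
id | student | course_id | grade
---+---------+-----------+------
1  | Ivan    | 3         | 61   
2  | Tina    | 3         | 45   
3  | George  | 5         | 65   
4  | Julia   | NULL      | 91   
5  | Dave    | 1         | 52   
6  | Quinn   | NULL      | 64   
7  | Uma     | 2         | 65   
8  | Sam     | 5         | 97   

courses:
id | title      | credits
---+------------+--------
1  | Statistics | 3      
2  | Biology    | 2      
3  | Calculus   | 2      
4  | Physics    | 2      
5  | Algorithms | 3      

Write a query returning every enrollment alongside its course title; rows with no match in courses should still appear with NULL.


LEFT JOIN keeps every row from enrollments (the left table); where course_id has no match in courses, the course columns become NULL. Walk through each enrollment:
  - enrollment 1 (Ivan): course_id=3 -> matches Calculus
  - enrollment 2 (Tina): course_id=3 -> matches Calculus
  - enrollment 3 (George): course_id=5 -> matches Algorithms
  - enrollment 4 (Julia): course_id=NULL, no match -> kept with NULL
  - enrollment 5 (Dave): course_id=1 -> matches Statistics
  - enrollment 6 (Quinn): course_id=NULL, no match -> kept with NULL
  - enrollment 7 (Uma): course_id=2 -> matches Biology
  - enrollment 8 (Sam): course_id=5 -> matches Algorithms
All 8 rows appear; 2 have NULL course.

SQL:
SELECT a.student, b.title AS course
FROM enrollments a
LEFT JOIN courses b ON a.course_id = b.id

Result:
student | course    
--------+-----------
Ivan    | Calculus  
Tina    | Calculus  
George  | Algorithms
Julia   | NULL      
Dave    | Statistics
Quinn   | NULL      
Uma     | Biology   
Sam     | Algorithms


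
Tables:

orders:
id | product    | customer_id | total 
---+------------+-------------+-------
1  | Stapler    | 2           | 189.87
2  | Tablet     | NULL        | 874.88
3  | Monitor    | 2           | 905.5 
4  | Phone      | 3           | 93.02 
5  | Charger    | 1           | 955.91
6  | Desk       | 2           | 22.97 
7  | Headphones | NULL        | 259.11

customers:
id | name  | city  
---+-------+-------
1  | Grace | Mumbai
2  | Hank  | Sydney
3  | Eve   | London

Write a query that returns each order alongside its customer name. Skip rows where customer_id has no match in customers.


INNER JOIN keeps only orders rows whose customer_id matches an id in customers. Walk through each order:
  - order 1 (Stapler): customer_id=2 -> matches Hank
  - order 2 (Tablet): customer_id=NULL, no match -> dropped
  - order 3 (Monitor): customer_id=2 -> matches Hank
  - order 4 (Phone): customer_id=3 -> matches Eve
  - order 5 (Charger): customer_id=1 -> matches Grace
  - order 6 (Desk): customer_id=2 -> matches Hank
  - order 7 (Headphones): customer_id=NULL, no match -> dropped
So 2 of 7 rows are dropped.

SQL:
SELECT a.product, b.name AS customer
FROM orders a
INNER JOIN customers b ON a.customer_id = b.id

Result:
product | customer
--------+---------
Stapler | Hank    
Monitor | Hank    
Phone   | Eve     
Charger | Grace   
Desk    | Hank    


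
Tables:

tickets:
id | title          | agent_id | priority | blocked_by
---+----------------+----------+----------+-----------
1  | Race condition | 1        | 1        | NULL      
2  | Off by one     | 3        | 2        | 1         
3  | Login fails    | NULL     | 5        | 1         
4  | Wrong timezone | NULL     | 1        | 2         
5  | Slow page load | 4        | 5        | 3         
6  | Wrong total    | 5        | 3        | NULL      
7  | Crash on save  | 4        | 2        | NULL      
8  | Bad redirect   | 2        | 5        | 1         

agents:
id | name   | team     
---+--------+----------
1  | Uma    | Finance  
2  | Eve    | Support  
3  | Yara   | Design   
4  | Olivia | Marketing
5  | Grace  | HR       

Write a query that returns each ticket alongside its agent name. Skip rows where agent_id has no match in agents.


INNER JOIN keeps only tickets rows whose agent_id matches an id in agents. Walk through each ticket:
  - ticket 1 (Race condition): agent_id=1 -> matches Uma
  - ticket 2 (Off by one): agent_id=3 -> matches Yara
  - ticket 3 (Login fails): agent_id=NULL, no match -> dropped
  - ticket 4 (Wrong timezone): agent_id=NULL, no match -> dropped
  - ticket 5 (Slow page load): agent_id=4 -> matches Olivia
  - ticket 6 (Wrong total): agent_id=5 -> matches Grace
  - ticket 7 (Crash on save): agent_id=4 -> matches Olivia
  - ticket 8 (Bad redirect): agent_id=2 -> matches Eve
So 2 of 8 rows are dropped.

SQL:
SELECT a.title, b.name AS agent
FROM tickets a
INNER JOIN agents b ON a.agent_id = b.id

Result:
title          | agent 
---------------+-------
Race condition | Uma   
Off by one     | Yara  
Slow page load | Olivia
Wrong total    | Grace 
Crash on save  | Olivia
Bad redirect   | Eve   


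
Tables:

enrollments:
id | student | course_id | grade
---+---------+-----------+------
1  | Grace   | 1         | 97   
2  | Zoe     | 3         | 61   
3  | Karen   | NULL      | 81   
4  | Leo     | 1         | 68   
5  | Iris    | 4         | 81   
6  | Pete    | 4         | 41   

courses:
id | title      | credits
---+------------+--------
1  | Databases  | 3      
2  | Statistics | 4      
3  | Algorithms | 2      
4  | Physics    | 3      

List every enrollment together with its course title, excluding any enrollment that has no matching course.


INNER JOIN keeps only enrollments rows whose course_id matches an id in courses. Walk through each enrollment:
  - enrollment 1 (Grace): course_id=1 -> matches Databases
  - enrollment 2 (Zoe): course_id=3 -> matches Algorithms
  - enrollment 3 (Karen): course_id=NULL, no match -> dropped
  - enrollment 4 (Leo): course_id=1 -> matches Databases
  - enrollment 5 (Iris): course_id=4 -> matches Physics
  - enrollment 6 (Pete): course_id=4 -> matches Physics
So 1 of 6 rows is dropped.

SQL:
SELECT a.student, b.title AS course
FROM enrollments a
INNER JOIN courses b ON a.course_id = b.id

Result:
student | course    
--------+-----------
Grace   | Databases 
Zoe     | Algorithms
Leo     | Databases 
Iris    | Physics   
Pete    | Physics   


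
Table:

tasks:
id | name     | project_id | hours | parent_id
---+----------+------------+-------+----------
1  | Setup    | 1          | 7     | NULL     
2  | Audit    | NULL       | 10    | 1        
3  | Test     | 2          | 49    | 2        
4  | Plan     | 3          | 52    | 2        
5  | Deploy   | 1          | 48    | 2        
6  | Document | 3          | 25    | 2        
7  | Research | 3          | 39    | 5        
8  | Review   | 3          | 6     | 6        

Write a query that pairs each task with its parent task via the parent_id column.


This is a self-join: tasks is joined to a second copy of itself, matching each row's parent_id to another row's id. Use LEFT JOIN so rows with parent_id=NULL are kept.
  - task 1 (Setup): parent_id=NULL -> NULL
  - task 2 (Audit): parent_id=1 -> Setup
  - task 3 (Test): parent_id=2 -> Audit
  - task 4 (Plan): parent_id=2 -> Audit
  - task 5 (Deploy): parent_id=2 -> Audit
  - task 6 (Document): parent_id=2 -> Audit
  - task 7 (Research): parent_id=5 -> Deploy
  - task 8 (Review): parent_id=6 -> Document

SQL:
SELECT a.name AS item, b.name AS parent
FROM tasks a
LEFT JOIN tasks b ON a.parent_id = b.id

Result:
item     | parent  
---------+---------
Setup    | NULL    
Audit    | Setup   
Test     | Audit   
Plan     | Audit   
Deploy   | Audit   
Document | Audit   
Research | Deploy  
Review   | Document


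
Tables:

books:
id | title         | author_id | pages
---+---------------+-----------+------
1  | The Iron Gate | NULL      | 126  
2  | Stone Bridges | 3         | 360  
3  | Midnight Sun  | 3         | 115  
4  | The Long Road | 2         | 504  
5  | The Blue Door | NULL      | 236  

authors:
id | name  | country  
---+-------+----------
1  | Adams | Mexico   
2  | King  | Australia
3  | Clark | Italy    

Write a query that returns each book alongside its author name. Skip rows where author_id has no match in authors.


INNER JOIN keeps only books rows whose author_id matches an id in authors. Walk through each book:
  - book 1 (The Iron Gate): author_id=NULL, no match -> dropped
  - book 2 (Stone Bridges): author_id=3 -> matches Clark
  - book 3 (Midnight Sun): author_id=3 -> matches Clark
  - book 4 (The Long Road): author_id=2 -> matches King
  - book 5 (The Blue Door): author_id=NULL, no match -> dropped
So 2 of 5 rows are dropped.

SQL:
SELECT a.title, b.name AS author
FROM books a
INNER JOIN authors b ON a.author_id = b.id

Result:
title         | author
--------------+-------
Stone Bridges | Clark 
Midnight Sun  | Clark 
The Long Road | King  


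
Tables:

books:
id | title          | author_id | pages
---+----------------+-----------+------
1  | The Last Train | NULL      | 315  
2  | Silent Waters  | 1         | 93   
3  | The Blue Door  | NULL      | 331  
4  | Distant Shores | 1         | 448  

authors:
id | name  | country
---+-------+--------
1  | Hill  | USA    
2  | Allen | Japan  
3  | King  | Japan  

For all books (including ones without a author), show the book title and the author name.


LEFT JOIN keeps every row from books (the left table); where author_id has no match in authors, the author columns become NULL. Walk through each book:
  - book 1 (The Last Train): author_id=NULL, no match -> kept with NULL
  - book 2 (Silent Waters): author_id=1 -> matches Hill
  - book 3 (The Blue Door): author_id=NULL, no match -> kept with NULL
  - book 4 (Distant Shores): author_id=1 -> matches Hill
All 4 rows appear; 2 have NULL author.

SQL:
SELECT a.title, b.name AS author
FROM books a
LEFT JOIN authors b ON a.author_id = b.id

Result:
title          | author
---------------+-------
The Last Train | NULL  
Silent Waters  | Hill  
The Blue Door  | NULL  
Distant Shores | Hill  


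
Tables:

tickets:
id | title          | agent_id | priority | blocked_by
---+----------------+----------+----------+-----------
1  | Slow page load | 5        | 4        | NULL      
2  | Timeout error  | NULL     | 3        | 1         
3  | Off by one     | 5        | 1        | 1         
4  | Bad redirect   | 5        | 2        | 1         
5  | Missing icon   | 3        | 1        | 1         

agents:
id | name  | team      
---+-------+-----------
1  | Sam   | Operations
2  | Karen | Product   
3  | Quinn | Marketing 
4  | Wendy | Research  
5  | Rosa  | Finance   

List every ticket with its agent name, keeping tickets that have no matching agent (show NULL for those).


LEFT JOIN keeps every row from tickets (the left table); where agent_id has no match in agents, the agent columns become NULL. Walk through each ticket:
  - ticket 1 (Slow page load): agent_id=5 -> matches Rosa
  - ticket 2 (Timeout error): agent_id=NULL, no match -> kept with NULL
  - ticket 3 (Off by one): agent_id=5 -> matches Rosa
  - ticket 4 (Bad redirect): agent_id=5 -> matches Rosa
  - ticket 5 (Missing icon): agent_id=3 -> matches Quinn
All 5 rows appear; 1 has NULL agent.

SQL:
SELECT a.title, b.name AS agent
FROM tickets a
LEFT JOIN agents b ON a.agent_id = b.id

Result:
title          | agent
---------------+------
Slow page load | Rosa 
Timeout error  | NULL 
Off by one     | Rosa 
Bad redirect   | Rosa 
Missing icon   | Quinn


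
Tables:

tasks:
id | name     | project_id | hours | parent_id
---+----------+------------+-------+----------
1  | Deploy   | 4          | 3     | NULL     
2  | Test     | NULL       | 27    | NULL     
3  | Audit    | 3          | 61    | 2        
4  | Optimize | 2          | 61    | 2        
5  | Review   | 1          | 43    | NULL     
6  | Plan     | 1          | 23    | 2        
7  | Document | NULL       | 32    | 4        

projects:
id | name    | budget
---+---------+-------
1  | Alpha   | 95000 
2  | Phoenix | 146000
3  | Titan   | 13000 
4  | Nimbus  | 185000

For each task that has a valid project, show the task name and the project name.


INNER JOIN keeps only tasks rows whose project_id matches an id in projects. Walk through each task:
  - task 1 (Deploy): project_id=4 -> matches Nimbus
  - task 2 (Test): project_id=NULL, no match -> dropped
  - task 3 (Audit): project_id=3 -> matches Titan
  - task 4 (Optimize): project_id=2 -> matches Phoenix
  - task 5 (Review): project_id=1 -> matches Alpha
  - task 6 (Plan): project_id=1 -> matches Alpha
  - task 7 (Document): project_id=NULL, no match -> dropped
So 2 of 7 rows are dropped.

SQL:
SELECT a.name, b.name AS project
FROM tasks a
INNER JOIN projects b ON a.project_id = b.id

Result:
name     | project
---------+--------
Deploy   | Nimbus 
Audit    | Titan  
Optimize | Phoenix
Review   | Alpha  
Plan     | Alpha  


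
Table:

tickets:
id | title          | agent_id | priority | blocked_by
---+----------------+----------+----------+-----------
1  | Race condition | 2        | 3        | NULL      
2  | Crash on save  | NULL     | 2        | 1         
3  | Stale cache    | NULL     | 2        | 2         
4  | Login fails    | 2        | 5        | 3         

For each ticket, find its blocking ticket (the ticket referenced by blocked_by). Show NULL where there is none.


This is a self-join: tickets is joined to a second copy of itself, matching each row's blocked_by to another row's id. Use LEFT JOIN so rows with blocked_by=NULL are kept.
  - ticket 1 (Race condition): blocked_by=NULL -> NULL
  - ticket 2 (Crash on save): blocked_by=1 -> Race condition
  - ticket 3 (Stale cache): blocked_by=2 -> Crash on save
  - ticket 4 (Login fails): blocked_by=3 -> Stale cache

SQL:
SELECT a.title AS item, b.title AS blocked_by
FROM tickets a
LEFT JOIN tickets b ON a.blocked_by = b.id

Result:
item           | blocked_by    
---------------+---------------
Race condition | NULL          
Crash on save  | Race condition
Stale cache    | Crash on save 
Login fails    | Stale cache   


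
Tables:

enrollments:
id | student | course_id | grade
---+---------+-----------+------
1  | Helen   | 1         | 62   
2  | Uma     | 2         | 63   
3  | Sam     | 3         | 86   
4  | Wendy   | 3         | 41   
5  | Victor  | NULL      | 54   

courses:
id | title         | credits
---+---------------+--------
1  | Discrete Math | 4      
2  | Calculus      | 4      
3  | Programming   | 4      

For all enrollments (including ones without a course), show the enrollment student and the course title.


LEFT JOIN keeps every row from enrollments (the left table); where course_id has no match in courses, the course columns become NULL. Walk through each enrollment:
  - enrollment 1 (Helen): course_id=1 -> matches Discrete Math
  - enrollment 2 (Uma): course_id=2 -> matches Calculus
  - enrollment 3 (Sam): course_id=3 -> matches Programming
  - enrollment 4 (Wendy): course_id=3 -> matches Programming
  - enrollment 5 (Victor): course_id=NULL, no match -> kept with NULL
All 5 rows appear; 1 has NULL course.

SQL:
SELECT a.student, b.title AS course
FROM enrollments a
LEFT JOIN courses b ON a.course_id = b.id

Result:
student | course       
--------+--------------
Helen   | Discrete Math
Uma     | Calculus     
Sam     | Programming  
Wendy   | Programming  
Victor  | NULL         


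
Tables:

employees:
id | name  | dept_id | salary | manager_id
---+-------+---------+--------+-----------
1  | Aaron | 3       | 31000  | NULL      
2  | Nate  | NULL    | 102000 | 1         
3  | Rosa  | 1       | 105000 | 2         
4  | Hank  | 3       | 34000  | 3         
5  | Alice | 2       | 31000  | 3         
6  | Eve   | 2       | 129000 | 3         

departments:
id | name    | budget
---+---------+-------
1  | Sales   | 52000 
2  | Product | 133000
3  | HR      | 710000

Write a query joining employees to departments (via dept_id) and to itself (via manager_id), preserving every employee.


Two LEFT JOINs from the same base table employees: one to departments via dept_id, one to employees itself via manager_id. Both are LEFT so every employee is preserved.
Match against departments:
  - employee 1 (Aaron): dept_id=3 -> matches HR
  - employee 2 (Nate): dept_id=NULL, no match -> kept with NULL
  - employee 3 (Rosa): dept_id=1 -> matches Sales
  - employee 4 (Hank): dept_id=3 -> matches HR
  - employee 5 (Alice): dept_id=2 -> matches Product
  - employee 6 (Eve): dept_id=2 -> matches Product
Match against employees (self):
  - employee 1 (Aaron): manager_id=NULL -> NULL
  - employee 2 (Nate): manager_id=1 -> Aaron
  - employee 3 (Rosa): manager_id=2 -> Nate
  - employee 4 (Hank): manager_id=3 -> Rosa
  - employee 5 (Alice): manager_id=3 -> Rosa
  - employee 6 (Eve): manager_id=3 -> Rosa

SQL:
SELECT a.name, b.name AS department, c.name AS manager
FROM employees a
LEFT JOIN departments b ON a.dept_id = b.id
LEFT JOIN employees c ON a.manager_id = c.id

Result:
name  | department | manager
------+------------+--------
Aaron | HR         | NULL   
Nate  | NULL       | Aaron  
Rosa  | Sales      | Nate   
Hank  | HR         | Rosa   
Alice | Product    | Rosa   
Eve   | Product    | Rosa   


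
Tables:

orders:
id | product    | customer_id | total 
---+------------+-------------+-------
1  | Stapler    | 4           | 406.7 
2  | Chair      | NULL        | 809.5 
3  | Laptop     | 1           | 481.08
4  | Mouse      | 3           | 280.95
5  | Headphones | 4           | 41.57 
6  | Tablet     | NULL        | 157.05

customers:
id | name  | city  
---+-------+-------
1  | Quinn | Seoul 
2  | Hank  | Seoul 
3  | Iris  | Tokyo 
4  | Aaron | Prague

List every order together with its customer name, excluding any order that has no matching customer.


INNER JOIN keeps only orders rows whose customer_id matches an id in customers. Walk through each order:
  - order 1 (Stapler): customer_id=4 -> matches Aaron
  - order 2 (Chair): customer_id=NULL, no match -> dropped
  - order 3 (Laptop): customer_id=1 -> matches Quinn
  - order 4 (Mouse): customer_id=3 -> matches Iris
  - order 5 (Headphones): customer_id=4 -> matches Aaron
  - order 6 (Tablet): customer_id=NULL, no match -> dropped
So 2 of 6 rows are dropped.

SQL:
SELECT a.product, b.name AS customer
FROM orders a
INNER JOIN customers b ON a.customer_id = b.id

Result:
product    | customer
-----------+---------
Stapler    | Aaron   
Laptop     | Quinn   
Mouse      | Iris    
Headphones | Aaron   


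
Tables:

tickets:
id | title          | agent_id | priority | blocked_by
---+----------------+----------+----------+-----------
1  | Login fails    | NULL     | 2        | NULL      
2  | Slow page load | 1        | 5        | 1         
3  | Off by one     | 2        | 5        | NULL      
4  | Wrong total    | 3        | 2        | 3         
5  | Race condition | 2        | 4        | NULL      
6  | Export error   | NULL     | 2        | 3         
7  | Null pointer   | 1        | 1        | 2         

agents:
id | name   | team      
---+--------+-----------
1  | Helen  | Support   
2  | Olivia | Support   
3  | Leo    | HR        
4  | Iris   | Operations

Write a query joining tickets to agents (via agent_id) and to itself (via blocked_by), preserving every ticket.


Two LEFT JOINs from the same base table tickets: one to agents via agent_id, one to tickets itself via blocked_by. Both are LEFT so every ticket is preserved.
Match against agents:
  - ticket 1 (Login fails): agent_id=NULL, no match -> kept with NULL
  - ticket 2 (Slow page load): agent_id=1 -> matches Helen
  - ticket 3 (Off by one): agent_id=2 -> matches Olivia
  - ticket 4 (Wrong total): agent_id=3 -> matches Leo
  - ticket 5 (Race condition): agent_id=2 -> matches Olivia
  - ticket 6 (Export error): agent_id=NULL, no match -> kept with NULL
  - ticket 7 (Null pointer): agent_id=1 -> matches Helen
Match against tickets (self):
  - ticket 1 (Login fails): blocked_by=NULL -> NULL
  - ticket 2 (Slow page load): blocked_by=1 -> Login fails
  - ticket 3 (Off by one): blocked_by=NULL -> NULL
  - ticket 4 (Wrong total): blocked_by=3 -> Off by one
  - ticket 5 (Race condition): blocked_by=NULL -> NULL
  - ticket 6 (Export error): blocked_by=3 -> Off by one
  - ticket 7 (Null pointer): blocked_by=2 -> Slow page load

SQL:
SELECT a.title, b.name AS agent, c.title AS blocked_by
FROM tickets a
LEFT JOIN agents b ON a.agent_id = b.id
LEFT JOIN tickets c ON a.blocked_by = c.id

Result:
title          | agent  | blocked_by    
---------------+--------+---------------
Login fails    | NULL   | NULL          
Slow page load | Helen  | Login fails   
Off by one     | Olivia | NULL          
Wrong total    | Leo    | Off by one    
Race condition | Olivia | NULL          
Export error   | NULL   | Off by one    
Null pointer   | Helen  | Slow page load


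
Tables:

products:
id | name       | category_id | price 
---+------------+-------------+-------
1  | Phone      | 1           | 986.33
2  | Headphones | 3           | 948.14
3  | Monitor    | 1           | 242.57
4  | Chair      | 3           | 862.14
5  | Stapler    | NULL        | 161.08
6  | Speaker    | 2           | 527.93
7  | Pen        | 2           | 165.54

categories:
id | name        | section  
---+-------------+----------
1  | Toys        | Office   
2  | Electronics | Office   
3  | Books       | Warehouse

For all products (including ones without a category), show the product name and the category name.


LEFT JOIN keeps every row from products (the left table); where category_id has no match in categories, the category columns become NULL. Walk through each product:
  - product 1 (Phone): category_id=1 -> matches Toys
  - product 2 (Headphones): category_id=3 -> matches Books
  - product 3 (Monitor): category_id=1 -> matches Toys
  - product 4 (Chair): category_id=3 -> matches Books
  - product 5 (Stapler): category_id=NULL, no match -> kept with NULL
  - product 6 (Speaker): category_id=2 -> matches Electronics
  - product 7 (Pen): category_id=2 -> matches Electronics
All 7 rows appear; 1 has NULL category.

SQL:
SELECT a.name, b.name AS category
FROM products a
LEFT JOIN categories b ON a.category_id = b.id

Result:
name       | category   
-----------+------------
Phone      | Toys       
Headphones | Books      
Monitor    | Toys       
Chair      | Books      
Stapler    | NULL       
Speaker    | Electronics
Pen        | Electronics


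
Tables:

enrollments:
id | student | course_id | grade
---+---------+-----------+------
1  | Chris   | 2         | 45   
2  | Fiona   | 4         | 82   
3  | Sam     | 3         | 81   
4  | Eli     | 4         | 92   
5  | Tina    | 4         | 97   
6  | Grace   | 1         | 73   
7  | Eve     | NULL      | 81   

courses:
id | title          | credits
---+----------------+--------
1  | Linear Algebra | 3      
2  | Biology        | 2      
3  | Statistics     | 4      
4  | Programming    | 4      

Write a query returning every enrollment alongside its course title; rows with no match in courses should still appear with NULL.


LEFT JOIN keeps every row from enrollments (the left table); where course_id has no match in courses, the course columns become NULL. Walk through each enrollment:
  - enrollment 1 (Chris): course_id=2 -> matches Biology
  - enrollment 2 (Fiona): course_id=4 -> matches Programming
  - enrollment 3 (Sam): course_id=3 -> matches Statistics
  - enrollment 4 (Eli): course_id=4 -> matches Programming
  - enrollment 5 (Tina): course_id=4 -> matches Programming
  - enrollment 6 (Grace): course_id=1 -> matches Linear Algebra
  - enrollment 7 (Eve): course_id=NULL, no match -> kept with NULL
All 7 rows appear; 1 has NULL course.

SQL:
SELECT a.student, b.title AS course
FROM enrollments a
LEFT JOIN courses b ON a.course_id = b.id

Result:
student | course        
--------+---------------
Chris   | Biology       
Fiona   | Programming   
Sam     | Statistics    
Eli     | Programming   
Tina    | Programming   
Grace   | Linear Algebra
Eve     | NULL          


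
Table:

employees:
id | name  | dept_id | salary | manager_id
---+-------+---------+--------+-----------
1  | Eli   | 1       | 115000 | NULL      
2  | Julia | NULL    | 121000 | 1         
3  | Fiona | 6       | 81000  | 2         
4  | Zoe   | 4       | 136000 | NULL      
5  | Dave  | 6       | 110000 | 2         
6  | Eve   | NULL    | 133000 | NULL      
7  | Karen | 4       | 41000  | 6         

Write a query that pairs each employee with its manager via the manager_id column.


This is a self-join: employees is joined to a second copy of itself, matching each row's manager_id to another row's id. Use LEFT JOIN so rows with manager_id=NULL are kept.
  - employee 1 (Eli): manager_id=NULL -> NULL
  - employee 2 (Julia): manager_id=1 -> Eli
  - employee 3 (Fiona): manager_id=2 -> Julia
  - employee 4 (Zoe): manager_id=NULL -> NULL
  - employee 5 (Dave): manager_id=2 -> Julia
  - employee 6 (Eve): manager_id=NULL -> NULL
  - employee 7 (Karen): manager_id=6 -> Eve

SQL:
SELECT a.name AS item, b.name AS manager
FROM employees a
LEFT JOIN employees b ON a.manager_id = b.id

Result:
item  | manager
------+--------
Eli   | NULL   
Julia | Eli    
Fiona | Julia  
Zoe   | NULL   
Dave  | Julia  
Eve   | NULL   
Karen | Eve    


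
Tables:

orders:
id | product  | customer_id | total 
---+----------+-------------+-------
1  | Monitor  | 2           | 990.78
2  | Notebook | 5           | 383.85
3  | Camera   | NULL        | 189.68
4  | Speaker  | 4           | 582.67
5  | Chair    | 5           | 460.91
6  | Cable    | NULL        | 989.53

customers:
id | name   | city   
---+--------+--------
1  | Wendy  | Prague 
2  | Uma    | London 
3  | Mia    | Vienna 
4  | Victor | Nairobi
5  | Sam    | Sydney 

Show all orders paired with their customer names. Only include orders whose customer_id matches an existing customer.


INNER JOIN keeps only orders rows whose customer_id matches an id in customers. Walk through each order:
  - order 1 (Monitor): customer_id=2 -> matches Uma
  - order 2 (Notebook): customer_id=5 -> matches Sam
  - order 3 (Camera): customer_id=NULL, no match -> dropped
  - order 4 (Speaker): customer_id=4 -> matches Victor
  - order 5 (Chair): customer_id=5 -> matches Sam
  - order 6 (Cable): customer_id=NULL, no match -> dropped
So 2 of 6 rows are dropped.

SQL:
SELECT a.product, b.name AS customer
FROM orders a
INNER JOIN customers b ON a.customer_id = b.id

Result:
product  | customer
---------+---------
Monitor  | Uma     
Notebook | Sam     
Speaker  | Victor  
Chair    | Sam     


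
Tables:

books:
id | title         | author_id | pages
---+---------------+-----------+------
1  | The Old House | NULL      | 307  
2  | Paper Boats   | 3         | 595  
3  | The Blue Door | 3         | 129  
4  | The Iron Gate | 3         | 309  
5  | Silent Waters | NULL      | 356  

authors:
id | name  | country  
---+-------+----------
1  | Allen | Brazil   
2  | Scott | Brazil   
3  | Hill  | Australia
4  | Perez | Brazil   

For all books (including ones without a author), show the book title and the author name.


LEFT JOIN keeps every row from books (the left table); where author_id has no match in authors, the author columns become NULL. Walk through each book:
  - book 1 (The Old House): author_id=NULL, no match -> kept with NULL
  - book 2 (Paper Boats): author_id=3 -> matches Hill
  - book 3 (The Blue Door): author_id=3 -> matches Hill
  - book 4 (The Iron Gate): author_id=3 -> matches Hill
  - book 5 (Silent Waters): author_id=NULL, no match -> kept with NULL
All 5 rows appear; 2 have NULL author.

SQL:
SELECT a.title, b.name AS author
FROM books a
LEFT JOIN authors b ON a.author_id = b.id

Result:
title         | author
--------------+-------
The Old House | NULL  
Paper Boats   | Hill  
The Blue Door | Hill  
The Iron Gate | Hill  
Silent Waters | NULL  


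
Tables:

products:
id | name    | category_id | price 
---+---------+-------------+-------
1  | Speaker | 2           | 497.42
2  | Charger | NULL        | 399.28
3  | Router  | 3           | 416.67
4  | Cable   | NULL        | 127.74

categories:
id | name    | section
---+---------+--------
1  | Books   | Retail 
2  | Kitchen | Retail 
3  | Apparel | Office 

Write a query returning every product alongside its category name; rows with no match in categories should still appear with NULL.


LEFT JOIN keeps every row from products (the left table); where category_id has no match in categories, the category columns become NULL. Walk through each product:
  - product 1 (Speaker): category_id=2 -> matches Kitchen
  - product 2 (Charger): category_id=NULL, no match -> kept with NULL
  - product 3 (Router): category_id=3 -> matches Apparel
  - product 4 (Cable): category_id=NULL, no match -> kept with NULL
All 4 rows appear; 2 have NULL category.

SQL:
SELECT a.name, b.name AS category
FROM products a
LEFT JOIN categories b ON a.category_id = b.id

Result:
name    | category
--------+---------
Speaker | Kitchen 
Charger | NULL    
Router  | Apparel 
Cable   | NULL    


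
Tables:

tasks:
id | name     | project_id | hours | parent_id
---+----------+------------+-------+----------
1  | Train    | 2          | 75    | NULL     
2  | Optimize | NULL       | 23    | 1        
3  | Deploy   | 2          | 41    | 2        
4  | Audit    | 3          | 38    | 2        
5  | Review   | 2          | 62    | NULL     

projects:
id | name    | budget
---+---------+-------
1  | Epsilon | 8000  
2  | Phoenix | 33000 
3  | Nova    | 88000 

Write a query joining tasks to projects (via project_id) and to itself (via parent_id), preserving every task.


Two LEFT JOINs from the same base table tasks: one to projects via project_id, one to tasks itself via parent_id. Both are LEFT so every task is preserved.
Match against projects:
  - task 1 (Train): project_id=2 -> matches Phoenix
  - task 2 (Optimize): project_id=NULL, no match -> kept with NULL
  - task 3 (Deploy): project_id=2 -> matches Phoenix
  - task 4 (Audit): project_id=3 -> matches Nova
  - task 5 (Review): project_id=2 -> matches Phoenix
Match against tasks (self):
  - task 1 (Train): parent_id=NULL -> NULL
  - task 2 (Optimize): parent_id=1 -> Train
  - task 3 (Deploy): parent_id=2 -> Optimize
  - task 4 (Audit): parent_id=2 -> Optimize
  - task 5 (Review): parent_id=NULL -> NULL

SQL:
SELECT a.name, b.name AS project, c.name AS parent
FROM tasks a
LEFT JOIN projects b ON a.project_id = b.id
LEFT JOIN tasks c ON a.parent_id = c.id

Result:
name     | project | parent  
---------+---------+---------
Train    | Phoenix | NULL    
Optimize | NULL    | Train   
Deploy   | Phoenix | Optimize
Audit    | Nova    | Optimize
Review   | Phoenix | NULL    


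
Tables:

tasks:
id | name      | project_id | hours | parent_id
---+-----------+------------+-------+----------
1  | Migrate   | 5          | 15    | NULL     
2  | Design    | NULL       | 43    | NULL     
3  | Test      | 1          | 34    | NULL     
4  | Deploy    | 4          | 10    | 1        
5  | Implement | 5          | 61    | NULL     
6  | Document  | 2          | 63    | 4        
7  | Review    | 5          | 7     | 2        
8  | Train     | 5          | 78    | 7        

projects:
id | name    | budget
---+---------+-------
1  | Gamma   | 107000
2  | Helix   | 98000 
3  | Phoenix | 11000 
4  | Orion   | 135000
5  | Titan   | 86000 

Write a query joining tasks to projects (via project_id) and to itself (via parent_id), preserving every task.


Two LEFT JOINs from the same base table tasks: one to projects via project_id, one to tasks itself via parent_id. Both are LEFT so every task is preserved.
Match against projects:
  - task 1 (Migrate): project_id=5 -> matches Titan
  - task 2 (Design): project_id=NULL, no match -> kept with NULL
  - task 3 (Test): project_id=1 -> matches Gamma
  - task 4 (Deploy): project_id=4 -> matches Orion
  - task 5 (Implement): project_id=5 -> matches Titan
  - task 6 (Document): project_id=2 -> matches Helix
  - task 7 (Review): project_id=5 -> matches Titan
  - task 8 (Train): project_id=5 -> matches Titan
Match against tasks (self):
  - task 1 (Migrate): parent_id=NULL -> NULL
  - task 2 (Design): parent_id=NULL -> NULL
  - task 3 (Test): parent_id=NULL -> NULL
  - task 4 (Deploy): parent_id=1 -> Migrate
  - task 5 (Implement): parent_id=NULL -> NULL
  - task 6 (Document): parent_id=4 -> Deploy
  - task 7 (Review): parent_id=2 -> Design
  - task 8 (Train): parent_id=7 -> Review

SQL:
SELECT a.name, b.name AS project, c.name AS parent
FROM tasks a
LEFT JOIN projects b ON a.project_id = b.id
LEFT JOIN tasks c ON a.parent_id = c.id

Result:
name      | project | parent 
----------+---------+--------
Migrate   | Titan   | NULL   
Design    | NULL    | NULL   
Test      | Gamma   | NULL   
Deploy    | Orion   | Migrate
Implement | Titan   | NULL   
Document  | Helix   | Deploy 
Review    | Titan   | Design 
Train     | Titan   | Review 


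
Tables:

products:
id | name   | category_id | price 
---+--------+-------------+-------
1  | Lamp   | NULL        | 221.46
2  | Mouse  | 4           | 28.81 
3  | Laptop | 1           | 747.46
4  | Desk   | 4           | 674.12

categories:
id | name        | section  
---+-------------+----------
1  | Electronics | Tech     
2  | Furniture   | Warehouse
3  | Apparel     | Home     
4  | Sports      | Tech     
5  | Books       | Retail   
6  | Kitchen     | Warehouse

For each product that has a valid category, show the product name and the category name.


INNER JOIN keeps only products rows whose category_id matches an id in categories. Walk through each product:
  - product 1 (Lamp): category_id=NULL, no match -> dropped
  - product 2 (Mouse): category_id=4 -> matches Sports
  - product 3 (Laptop): category_id=1 -> matches Electronics
  - product 4 (Desk): category_id=4 -> matches Sports
So 1 of 4 rows is dropped.

SQL:
SELECT a.name, b.name AS category
FROM products a
INNER JOIN categories b ON a.category_id = b.id

Result:
name   | category   
-------+------------
Mouse  | Sports     
Laptop | Electronics
Desk   | Sports     


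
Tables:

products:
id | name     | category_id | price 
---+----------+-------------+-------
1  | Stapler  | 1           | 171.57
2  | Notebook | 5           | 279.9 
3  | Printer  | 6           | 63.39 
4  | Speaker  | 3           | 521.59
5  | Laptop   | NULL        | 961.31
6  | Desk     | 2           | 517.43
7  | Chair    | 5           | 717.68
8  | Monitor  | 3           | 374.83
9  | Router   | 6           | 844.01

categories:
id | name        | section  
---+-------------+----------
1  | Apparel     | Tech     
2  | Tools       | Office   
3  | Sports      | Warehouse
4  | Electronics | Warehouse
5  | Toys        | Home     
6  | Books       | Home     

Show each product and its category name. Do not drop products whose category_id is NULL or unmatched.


LEFT JOIN keeps every row from products (the left table); where category_id has no match in categories, the category columns become NULL. Walk through each product:
  - product 1 (Stapler): category_id=1 -> matches Apparel
  - product 2 (Notebook): category_id=5 -> matches Toys
  - product 3 (Printer): category_id=6 -> matches Books
  - product 4 (Speaker): category_id=3 -> matches Sports
  - product 5 (Laptop): category_id=NULL, no match -> kept with NULL
  - product 6 (Desk): category_id=2 -> matches Tools
  - product 7 (Chair): category_id=5 -> matches Toys
  - product 8 (Monitor): category_id=3 -> matches Sports
  - product 9 (Router): category_id=6 -> matches Books
All 9 rows appear; 1 has NULL category.

SQL:
SELECT a.name, b.name AS category
FROM products a
LEFT JOIN categories b ON a.category_id = b.id

Result:
name     | category
---------+---------
Stapler  | Apparel 
Notebook | Toys    
Printer  | Books   
Speaker  | Sports  
Laptop   | NULL    
Desk     | Tools   
Chair    | Toys    
Monitor  | Sports  
Router   | Books   


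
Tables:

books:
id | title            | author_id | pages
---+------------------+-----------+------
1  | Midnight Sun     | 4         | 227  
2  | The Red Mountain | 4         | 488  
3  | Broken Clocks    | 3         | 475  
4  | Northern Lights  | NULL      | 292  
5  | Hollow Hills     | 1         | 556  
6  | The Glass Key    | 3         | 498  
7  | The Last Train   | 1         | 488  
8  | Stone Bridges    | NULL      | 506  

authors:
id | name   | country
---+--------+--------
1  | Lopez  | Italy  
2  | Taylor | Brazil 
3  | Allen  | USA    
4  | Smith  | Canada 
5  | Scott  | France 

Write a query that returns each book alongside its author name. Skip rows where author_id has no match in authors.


INNER JOIN keeps only books rows whose author_id matches an id in authors. Walk through each book:
  - book 1 (Midnight Sun): author_id=4 -> matches Smith
  - book 2 (The Red Mountain): author_id=4 -> matches Smith
  - book 3 (Broken Clocks): author_id=3 -> matches Allen
  - book 4 (Northern Lights): author_id=NULL, no match -> dropped
  - book 5 (Hollow Hills): author_id=1 -> matches Lopez
  - book 6 (The Glass Key): author_id=3 -> matches Allen
  - book 7 (The Last Train): author_id=1 -> matches Lopez
  - book 8 (Stone Bridges): author_id=NULL, no match -> dropped
So 2 of 8 rows are dropped.

SQL:
SELECT a.title, b.name AS author
FROM books a
INNER JOIN authors b ON a.author_id = b.id

Result:
title            | author
-----------------+-------
Midnight Sun     | Smith 
The Red Mountain | Smith 
Broken Clocks    | Allen 
Hollow Hills     | Lopez 
The Glass Key    | Allen 
The Last Train   | Lopez 


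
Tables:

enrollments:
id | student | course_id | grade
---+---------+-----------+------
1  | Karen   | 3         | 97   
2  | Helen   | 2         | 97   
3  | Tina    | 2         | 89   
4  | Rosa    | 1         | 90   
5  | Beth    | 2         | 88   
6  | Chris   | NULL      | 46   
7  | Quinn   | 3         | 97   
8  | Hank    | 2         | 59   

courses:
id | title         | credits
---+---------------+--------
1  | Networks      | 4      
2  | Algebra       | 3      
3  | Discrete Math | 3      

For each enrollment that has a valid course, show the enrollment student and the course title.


INNER JOIN keeps only enrollments rows whose course_id matches an id in courses. Walk through each enrollment:
  - enrollment 1 (Karen): course_id=3 -> matches Discrete Math
  - enrollment 2 (Helen): course_id=2 -> matches Algebra
  - enrollment 3 (Tina): course_id=2 -> matches Algebra
  - enrollment 4 (Rosa): course_id=1 -> matches Networks
  - enrollment 5 (Beth): course_id=2 -> matches Algebra
  - enrollment 6 (Chris): course_id=NULL, no match -> dropped
  - enrollment 7 (Quinn): course_id=3 -> matches Discrete Math
  - enrollment 8 (Hank): course_id=2 -> matches Algebra
So 1 of 8 rows is dropped.

SQL:
SELECT a.student, b.title AS course
FROM enrollments a
INNER JOIN courses b ON a.course_id = b.id

Result:
student | course       
--------+--------------
Karen   | Discrete Math
Helen   | Algebra      
Tina    | Algebra      
Rosa    | Networks     
Beth    | Algebra      
Quinn   | Discrete Math
Hank    | Algebra      


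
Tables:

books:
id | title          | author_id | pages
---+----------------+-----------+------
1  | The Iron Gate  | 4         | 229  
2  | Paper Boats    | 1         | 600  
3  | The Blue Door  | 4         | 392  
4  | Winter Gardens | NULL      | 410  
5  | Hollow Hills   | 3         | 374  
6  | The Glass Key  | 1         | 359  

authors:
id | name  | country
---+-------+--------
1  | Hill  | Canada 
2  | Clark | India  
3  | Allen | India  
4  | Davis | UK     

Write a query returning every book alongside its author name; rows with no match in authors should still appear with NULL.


LEFT JOIN keeps every row from books (the left table); where author_id has no match in authors, the author columns become NULL. Walk through each book:
  - book 1 (The Iron Gate): author_id=4 -> matches Davis
  - book 2 (Paper Boats): author_id=1 -> matches Hill
  - book 3 (The Blue Door): author_id=4 -> matches Davis
  - book 4 (Winter Gardens): author_id=NULL, no match -> kept with NULL
  - book 5 (Hollow Hills): author_id=3 -> matches Allen
  - book 6 (The Glass Key): author_id=1 -> matches Hill
All 6 rows appear; 1 has NULL author.

SQL:
SELECT a.title, b.name AS author
FROM books a
LEFT JOIN authors b ON a.author_id = b.id

Result:
title          | author
---------------+-------
The Iron Gate  | Davis 
Paper Boats    | Hill  
The Blue Door  | Davis 
Winter Gardens | NULL  
Hollow Hills   | Allen 
The Glass Key  | Hill  
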